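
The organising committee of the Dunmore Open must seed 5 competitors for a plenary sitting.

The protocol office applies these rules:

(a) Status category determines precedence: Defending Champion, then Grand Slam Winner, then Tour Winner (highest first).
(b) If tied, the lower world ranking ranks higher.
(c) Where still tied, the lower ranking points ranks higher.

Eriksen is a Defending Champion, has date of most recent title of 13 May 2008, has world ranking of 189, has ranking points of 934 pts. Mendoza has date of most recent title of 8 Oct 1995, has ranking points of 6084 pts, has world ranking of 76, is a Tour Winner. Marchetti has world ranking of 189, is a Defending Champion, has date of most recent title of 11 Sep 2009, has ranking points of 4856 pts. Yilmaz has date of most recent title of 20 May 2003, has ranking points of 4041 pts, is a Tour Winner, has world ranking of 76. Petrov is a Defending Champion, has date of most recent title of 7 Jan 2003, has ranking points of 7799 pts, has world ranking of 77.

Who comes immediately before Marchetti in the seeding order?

By status category: Petrov, Eriksen and Marchetti (Defending Champion); then Yilmaz and Mendoza (Tour Winner).
Among Petrov, Eriksen and Marchetti, by world ranking (lower first): Petrov (77) before Eriksen and Marchetti (189).
Among Eriksen and Marchetti, by ranking points (lower first): Eriksen (934 pts) before Marchetti (4856 pts).
Yilmaz and Mendoza both have world ranking 76, so the next rule applies.
Among Yilmaz and Mendoza, by ranking points (lower first): Yilmaz (4041 pts) before Mendoza (6084 pts).
Order: Petrov, Eriksen, Marchetti, Yilmaz, Mendoza.

Eriksen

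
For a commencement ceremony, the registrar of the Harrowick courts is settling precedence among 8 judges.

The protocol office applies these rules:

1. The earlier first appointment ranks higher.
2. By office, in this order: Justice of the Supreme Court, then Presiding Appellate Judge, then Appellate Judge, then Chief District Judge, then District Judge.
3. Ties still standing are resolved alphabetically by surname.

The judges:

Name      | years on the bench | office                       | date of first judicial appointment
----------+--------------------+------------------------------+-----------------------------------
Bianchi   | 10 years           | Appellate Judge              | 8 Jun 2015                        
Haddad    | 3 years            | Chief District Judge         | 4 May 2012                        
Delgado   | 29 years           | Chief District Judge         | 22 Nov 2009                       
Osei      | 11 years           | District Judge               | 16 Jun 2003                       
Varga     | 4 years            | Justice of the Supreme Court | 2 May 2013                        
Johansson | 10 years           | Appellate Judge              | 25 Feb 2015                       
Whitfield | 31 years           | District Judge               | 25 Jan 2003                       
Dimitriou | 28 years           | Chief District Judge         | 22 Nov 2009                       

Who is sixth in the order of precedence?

Varga

By date of first judicial appointment (earlier first): Whitfield (25 Jan 2003); then Osei (16 Jun 2003); then Delgado and Dimitriou (both 22 Nov 2009); then Haddad (4 May 2012); then Varga (2 May 2013); then Johansson (25 Feb 2015); then Bianchi (8 Jun 2015).
Delgado and Dimitriou are each Chief District Judge, so the next rule applies.
Among Delgado and Dimitriou, alphabetically by surname: Delgado before Dimitriou.
Order: Whitfield, Osei, Delgado, Dimitriou, Haddad, Varga, Johansson, Bianchi.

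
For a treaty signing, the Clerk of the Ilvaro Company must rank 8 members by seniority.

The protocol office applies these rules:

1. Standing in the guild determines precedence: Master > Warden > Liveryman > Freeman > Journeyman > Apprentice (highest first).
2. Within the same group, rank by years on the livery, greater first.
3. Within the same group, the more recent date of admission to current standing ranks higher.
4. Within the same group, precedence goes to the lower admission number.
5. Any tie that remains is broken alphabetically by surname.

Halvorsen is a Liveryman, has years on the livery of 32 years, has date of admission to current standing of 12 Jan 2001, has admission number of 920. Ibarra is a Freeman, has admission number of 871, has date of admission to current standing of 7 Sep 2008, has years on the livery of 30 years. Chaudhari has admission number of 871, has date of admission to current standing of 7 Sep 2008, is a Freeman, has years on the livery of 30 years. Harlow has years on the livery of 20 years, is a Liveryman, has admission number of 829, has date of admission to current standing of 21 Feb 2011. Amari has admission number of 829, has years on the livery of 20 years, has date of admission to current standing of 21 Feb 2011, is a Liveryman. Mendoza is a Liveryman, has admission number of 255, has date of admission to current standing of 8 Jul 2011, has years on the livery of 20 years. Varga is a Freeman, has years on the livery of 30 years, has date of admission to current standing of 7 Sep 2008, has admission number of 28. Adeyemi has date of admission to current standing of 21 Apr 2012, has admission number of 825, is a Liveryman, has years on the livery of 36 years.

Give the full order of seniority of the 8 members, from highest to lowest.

Adeyemi, Halvorsen, Mendoza, Amari, Harlow, Varga, Chaudhari, Ibarra

By standing in the guild: Adeyemi, Halvorsen, Mendoza, Amari and Harlow (Liveryman); then Varga, Chaudhari and Ibarra (Freeman).
Among Adeyemi, Halvorsen, Mendoza, Amari and Harlow, by years on the livery (higher first): Adeyemi (36 years) before Halvorsen (32 years) before Mendoza, Amari and Harlow (20 years).
Among Mendoza, Amari and Harlow, by date of admission to current standing (later first): Mendoza (8 Jul 2011) before Amari and Harlow (21 Feb 2011).
Amari and Harlow both have admission number 829, so the next rule applies.
Among Amari and Harlow, alphabetically by surname: Amari before Harlow.
Varga, Chaudhari and Ibarra all have years on the livery 30 years, so the next rule applies.
Varga, Chaudhari and Ibarra all have date of admission to current standing 7 Sep 2008, so the next rule applies.
Among Varga, Chaudhari and Ibarra, by admission number (lower first): Varga (28) before Chaudhari and Ibarra (871).
Among Chaudhari and Ibarra, alphabetically by surname: Chaudhari before Ibarra.
Full order: Adeyemi, Halvorsen, Mendoza, Amari, Harlow, Varga, Chaudhari, Ibarra.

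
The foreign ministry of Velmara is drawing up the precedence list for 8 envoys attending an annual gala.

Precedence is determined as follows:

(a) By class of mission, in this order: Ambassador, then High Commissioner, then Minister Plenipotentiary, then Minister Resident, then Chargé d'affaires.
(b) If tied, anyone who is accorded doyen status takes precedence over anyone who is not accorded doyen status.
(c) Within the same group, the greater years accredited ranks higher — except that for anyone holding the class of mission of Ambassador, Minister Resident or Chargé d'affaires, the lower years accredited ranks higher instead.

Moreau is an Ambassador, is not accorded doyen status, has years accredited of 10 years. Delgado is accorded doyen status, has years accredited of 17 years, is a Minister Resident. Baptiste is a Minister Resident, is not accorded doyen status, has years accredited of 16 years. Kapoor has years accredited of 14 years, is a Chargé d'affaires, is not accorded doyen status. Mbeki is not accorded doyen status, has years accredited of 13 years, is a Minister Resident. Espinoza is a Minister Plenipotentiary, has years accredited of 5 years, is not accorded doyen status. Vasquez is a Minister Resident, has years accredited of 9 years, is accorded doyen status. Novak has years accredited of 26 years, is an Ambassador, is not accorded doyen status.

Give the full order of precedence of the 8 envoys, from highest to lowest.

Moreau, Novak, Espinoza, Vasquez, Delgado, Mbeki, Baptiste, Kapoor

By class of mission: Moreau and Novak (Ambassador); then Espinoza (Minister Plenipotentiary); then Vasquez, Delgado, Mbeki and Baptiste (Minister Resident); then Kapoor (Chargé d'affaires).
Moreau and Novak are each not accorded doyen status, so the next rule applies.
Among Moreau and Novak, by years accredited (lower first) (reversed rule for this group): Moreau (10 years) before Novak (26 years).
Among Vasquez, Delgado, Mbeki and Baptiste, accorded doyen status before not accorded doyen status: Vasquez and Delgado (accorded doyen status) before Mbeki and Baptiste (not accorded doyen status).
Among Vasquez and Delgado, by years accredited (lower first) (reversed rule for this group): Vasquez (9 years) before Delgado (17 years).
Among Mbeki and Baptiste, by years accredited (lower first) (reversed rule for this group): Mbeki (13 years) before Baptiste (16 years).
Full order: Moreau, Novak, Espinoza, Vasquez, Delgado, Mbeki, Baptiste, Kapoor.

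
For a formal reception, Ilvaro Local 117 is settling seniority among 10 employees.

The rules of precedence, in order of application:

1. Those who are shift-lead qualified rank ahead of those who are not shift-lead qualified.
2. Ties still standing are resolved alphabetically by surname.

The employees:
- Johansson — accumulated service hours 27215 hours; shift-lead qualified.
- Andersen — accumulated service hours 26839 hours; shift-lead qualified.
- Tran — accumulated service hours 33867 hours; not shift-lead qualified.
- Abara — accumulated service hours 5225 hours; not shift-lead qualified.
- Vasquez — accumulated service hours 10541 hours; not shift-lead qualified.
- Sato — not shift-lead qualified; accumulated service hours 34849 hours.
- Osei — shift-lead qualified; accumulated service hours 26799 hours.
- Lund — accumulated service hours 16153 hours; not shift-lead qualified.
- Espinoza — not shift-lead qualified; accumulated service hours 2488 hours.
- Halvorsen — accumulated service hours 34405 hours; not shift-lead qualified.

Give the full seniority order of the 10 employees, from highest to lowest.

By the first rule: Andersen, Johansson and Osei (each shift-lead qualified); then Abara, Espinoza, Halvorsen, Lund, Sato, Tran and Vasquez (each not shift-lead qualified).
Among Andersen, Johansson and Osei, alphabetically by surname: Andersen before Johansson before Osei.
Among Abara, Espinoza, Halvorsen, Lund, Sato, Tran and Vasquez, alphabetically by surname: Abara before Espinoza before Halvorsen before Lund before Sato before Tran before Vasquez.
Full order: Andersen, Johansson, Osei, Abara, Espinoza, Halvorsen, Lund, Sato, Tran, Vasquez.

Andersen, Johansson, Osei, Abara, Espinoza, Halvorsen, Lund, Sato, Tran, Vasquez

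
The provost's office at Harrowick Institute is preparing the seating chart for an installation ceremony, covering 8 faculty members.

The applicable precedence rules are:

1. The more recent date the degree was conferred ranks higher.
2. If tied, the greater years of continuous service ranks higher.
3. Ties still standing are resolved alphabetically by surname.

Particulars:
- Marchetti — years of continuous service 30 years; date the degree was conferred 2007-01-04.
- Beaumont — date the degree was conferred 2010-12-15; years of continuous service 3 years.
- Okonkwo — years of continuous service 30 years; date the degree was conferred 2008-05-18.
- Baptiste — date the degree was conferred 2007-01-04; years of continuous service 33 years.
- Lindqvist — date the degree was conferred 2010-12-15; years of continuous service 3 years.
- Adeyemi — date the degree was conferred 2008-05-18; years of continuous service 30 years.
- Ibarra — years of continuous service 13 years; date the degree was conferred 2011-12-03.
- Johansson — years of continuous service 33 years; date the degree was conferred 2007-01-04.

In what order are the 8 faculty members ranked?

By date the degree was conferred (later first): Ibarra (2011-12-03); then Beaumont and Lindqvist (both 2010-12-15); then Adeyemi and Okonkwo (both 2008-05-18); then Baptiste, Johansson and Marchetti (each 2007-01-04).
Beaumont and Lindqvist both have years of continuous service 3 years, so the next rule applies.
Among Beaumont and Lindqvist, alphabetically by surname: Beaumont before Lindqvist.
Adeyemi and Okonkwo both have years of continuous service 30 years, so the next rule applies.
Among Adeyemi and Okonkwo, alphabetically by surname: Adeyemi before Okonkwo.
Among Baptiste, Johansson and Marchetti, by years of continuous service (higher first): Baptiste and Johansson (33 years) before Marchetti (30 years).
Among Baptiste and Johansson, alphabetically by surname: Baptiste before Johansson.
Full order: Ibarra, Beaumont, Lindqvist, Adeyemi, Okonkwo, Baptiste, Johansson, Marchetti.

Ibarra, Beaumont, Lindqvist, Adeyemi, Okonkwo, Baptiste, Johansson, Marchetti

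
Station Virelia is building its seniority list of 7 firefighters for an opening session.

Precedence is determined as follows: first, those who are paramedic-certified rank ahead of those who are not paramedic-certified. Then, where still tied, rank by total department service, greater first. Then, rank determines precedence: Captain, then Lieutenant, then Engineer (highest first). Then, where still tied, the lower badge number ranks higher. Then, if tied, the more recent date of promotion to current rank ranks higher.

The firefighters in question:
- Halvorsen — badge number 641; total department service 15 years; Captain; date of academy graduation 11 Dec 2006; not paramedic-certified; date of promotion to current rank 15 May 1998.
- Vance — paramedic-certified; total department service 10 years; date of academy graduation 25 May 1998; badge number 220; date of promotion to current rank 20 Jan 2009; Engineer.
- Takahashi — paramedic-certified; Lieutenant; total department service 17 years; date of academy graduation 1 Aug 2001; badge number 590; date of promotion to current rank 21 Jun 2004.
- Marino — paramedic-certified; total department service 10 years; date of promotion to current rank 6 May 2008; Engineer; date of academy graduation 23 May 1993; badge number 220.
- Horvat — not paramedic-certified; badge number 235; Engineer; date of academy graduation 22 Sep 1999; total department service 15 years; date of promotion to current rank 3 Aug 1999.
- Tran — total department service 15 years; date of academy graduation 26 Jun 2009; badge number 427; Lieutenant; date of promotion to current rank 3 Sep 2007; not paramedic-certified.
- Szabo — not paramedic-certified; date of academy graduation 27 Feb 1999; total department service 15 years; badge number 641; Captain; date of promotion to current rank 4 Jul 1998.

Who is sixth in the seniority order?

Tran

By the first rule: Takahashi, Vance and Marino (each paramedic-certified); then Szabo, Halvorsen, Tran and Horvat (each not paramedic-certified).
Among Takahashi, Vance and Marino, by total department service (higher first): Takahashi (17 years) before Vance and Marino (10 years).
Vance and Marino are each Engineer, so the next rule applies.
Vance and Marino both have badge number 220, so the next rule applies.
Among Vance and Marino, by date of promotion to current rank (later first): Vance (20 Jan 2009) before Marino (6 May 2008).
Szabo, Halvorsen, Tran and Horvat all have total department service 15 years, so the next rule applies.
Among Szabo, Halvorsen, Tran and Horvat, by rank: Szabo and Halvorsen (Captain) before Tran (Lieutenant) before Horvat (Engineer).
Szabo and Halvorsen both have badge number 641, so the next rule applies.
Among Szabo and Halvorsen, by date of promotion to current rank (later first): Szabo (4 Jul 1998) before Halvorsen (15 May 1998).
Order: Takahashi, Vance, Marino, Szabo, Halvorsen, Tran, Horvat.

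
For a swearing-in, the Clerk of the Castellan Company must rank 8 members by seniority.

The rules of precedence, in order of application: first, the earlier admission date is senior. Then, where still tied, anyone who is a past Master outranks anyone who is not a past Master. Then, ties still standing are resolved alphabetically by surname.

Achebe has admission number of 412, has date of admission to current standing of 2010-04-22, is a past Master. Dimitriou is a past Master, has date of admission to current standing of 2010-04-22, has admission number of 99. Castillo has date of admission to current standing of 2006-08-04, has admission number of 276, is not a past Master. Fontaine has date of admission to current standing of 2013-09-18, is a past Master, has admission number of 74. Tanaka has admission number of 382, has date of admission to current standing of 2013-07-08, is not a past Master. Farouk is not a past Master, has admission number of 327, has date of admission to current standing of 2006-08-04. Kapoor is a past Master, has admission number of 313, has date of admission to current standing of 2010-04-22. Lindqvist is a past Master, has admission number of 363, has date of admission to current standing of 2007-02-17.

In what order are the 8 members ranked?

Castillo, Farouk, Lindqvist, Achebe, Dimitriou, Kapoor, Tanaka, Fontaine

By date of admission to current standing (earlier first): Castillo and Farouk (both 2006-08-04); then Lindqvist (2007-02-17); then Achebe, Dimitriou and Kapoor (each 2010-04-22); then Tanaka (2013-07-08); then Fontaine (2013-09-18).
Castillo and Farouk are each not a past Master, so the next rule applies.
Among Castillo and Farouk, alphabetically by surname: Castillo before Farouk.
Achebe, Dimitriou and Kapoor are each a past Master, so the next rule applies.
Among Achebe, Dimitriou and Kapoor, alphabetically by surname: Achebe before Dimitriou before Kapoor.
Full order: Castillo, Farouk, Lindqvist, Achebe, Dimitriou, Kapoor, Tanaka, Fontaine.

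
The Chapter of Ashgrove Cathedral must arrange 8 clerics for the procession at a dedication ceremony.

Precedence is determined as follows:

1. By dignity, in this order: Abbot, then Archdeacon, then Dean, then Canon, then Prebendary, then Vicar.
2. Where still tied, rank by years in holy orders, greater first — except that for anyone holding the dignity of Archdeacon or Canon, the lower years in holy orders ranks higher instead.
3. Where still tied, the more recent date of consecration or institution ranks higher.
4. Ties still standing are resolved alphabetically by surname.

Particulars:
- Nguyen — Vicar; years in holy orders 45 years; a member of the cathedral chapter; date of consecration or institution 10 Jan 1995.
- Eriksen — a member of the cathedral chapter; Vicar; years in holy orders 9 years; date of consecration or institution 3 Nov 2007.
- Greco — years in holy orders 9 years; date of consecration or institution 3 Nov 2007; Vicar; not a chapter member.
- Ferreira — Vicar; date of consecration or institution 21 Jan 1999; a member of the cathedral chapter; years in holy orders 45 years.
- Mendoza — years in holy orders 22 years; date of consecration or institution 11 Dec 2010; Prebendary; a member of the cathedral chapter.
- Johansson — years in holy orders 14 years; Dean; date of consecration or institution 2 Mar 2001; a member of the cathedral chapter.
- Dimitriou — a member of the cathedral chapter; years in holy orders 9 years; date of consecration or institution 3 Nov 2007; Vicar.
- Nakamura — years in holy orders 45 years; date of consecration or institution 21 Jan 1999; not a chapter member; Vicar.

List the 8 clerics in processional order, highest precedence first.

By dignity: Johansson (Dean); then Mendoza (Prebendary); then Ferreira, Nakamura, Nguyen, Dimitriou, Eriksen and Greco (Vicar).
Among Ferreira, Nakamura, Nguyen, Dimitriou, Eriksen and Greco, by years in holy orders (higher first): Ferreira, Nakamura and Nguyen (45 years) before Dimitriou, Eriksen and Greco (9 years).
Among Ferreira, Nakamura and Nguyen, by date of consecration or institution (later first): Ferreira and Nakamura (21 Jan 1999) before Nguyen (10 Jan 1995).
Among Ferreira and Nakamura, alphabetically by surname: Ferreira before Nakamura.
Dimitriou, Eriksen and Greco all have date of consecration or institution 3 Nov 2007, so the next rule applies.
Among Dimitriou, Eriksen and Greco, alphabetically by surname: Dimitriou before Eriksen before Greco.
Full order: Johansson, Mendoza, Ferreira, Nakamura, Nguyen, Dimitriou, Eriksen, Greco.

Johansson, Mendoza, Ferreira, Nakamura, Nguyen, Dimitriou, Eriksen, Greco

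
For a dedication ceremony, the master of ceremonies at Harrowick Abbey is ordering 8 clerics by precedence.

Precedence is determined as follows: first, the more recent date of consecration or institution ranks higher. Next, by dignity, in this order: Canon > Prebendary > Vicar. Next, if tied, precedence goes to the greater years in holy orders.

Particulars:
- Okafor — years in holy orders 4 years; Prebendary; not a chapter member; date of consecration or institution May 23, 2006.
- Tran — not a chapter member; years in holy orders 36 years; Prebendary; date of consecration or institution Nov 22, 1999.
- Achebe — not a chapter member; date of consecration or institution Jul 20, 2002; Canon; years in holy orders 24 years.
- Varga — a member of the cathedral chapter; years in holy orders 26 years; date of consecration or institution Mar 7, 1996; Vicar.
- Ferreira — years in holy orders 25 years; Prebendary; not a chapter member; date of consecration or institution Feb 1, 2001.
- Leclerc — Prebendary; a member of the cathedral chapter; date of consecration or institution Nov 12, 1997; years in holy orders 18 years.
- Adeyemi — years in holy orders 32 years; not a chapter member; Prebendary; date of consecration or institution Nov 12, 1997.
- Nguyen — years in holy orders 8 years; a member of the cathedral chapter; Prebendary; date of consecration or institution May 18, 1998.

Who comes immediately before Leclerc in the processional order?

Adeyemi

By date of consecration or institution (later first): Okafor (May 23, 2006); then Achebe (Jul 20, 2002); then Ferreira (Feb 1, 2001); then Tran (Nov 22, 1999); then Nguyen (May 18, 1998); then Adeyemi and Leclerc (both Nov 12, 1997); then Varga (Mar 7, 1996).
Adeyemi and Leclerc are each Prebendary, so the next rule applies.
Among Adeyemi and Leclerc, by years in holy orders (higher first): Adeyemi (32 years) before Leclerc (18 years).
Order: Okafor, Achebe, Ferreira, Tran, Nguyen, Adeyemi, Leclerc, Varga.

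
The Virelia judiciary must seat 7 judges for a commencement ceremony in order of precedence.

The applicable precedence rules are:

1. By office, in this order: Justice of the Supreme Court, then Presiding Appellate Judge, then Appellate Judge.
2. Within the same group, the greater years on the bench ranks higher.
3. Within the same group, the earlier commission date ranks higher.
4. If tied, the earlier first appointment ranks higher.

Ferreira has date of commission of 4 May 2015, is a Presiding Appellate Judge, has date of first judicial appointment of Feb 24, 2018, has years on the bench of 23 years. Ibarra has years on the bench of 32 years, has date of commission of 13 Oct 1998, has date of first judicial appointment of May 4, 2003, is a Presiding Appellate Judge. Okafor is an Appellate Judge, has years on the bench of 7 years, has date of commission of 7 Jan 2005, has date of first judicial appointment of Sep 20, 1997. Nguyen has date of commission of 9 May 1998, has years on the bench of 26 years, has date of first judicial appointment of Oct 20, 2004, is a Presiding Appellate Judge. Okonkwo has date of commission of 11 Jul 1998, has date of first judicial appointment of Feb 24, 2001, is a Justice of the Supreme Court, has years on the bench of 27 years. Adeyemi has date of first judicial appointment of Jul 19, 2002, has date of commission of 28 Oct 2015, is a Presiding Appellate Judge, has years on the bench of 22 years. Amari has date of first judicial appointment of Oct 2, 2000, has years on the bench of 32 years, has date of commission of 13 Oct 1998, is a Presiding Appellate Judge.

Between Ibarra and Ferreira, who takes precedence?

Ibarra

By office: Okonkwo (Justice of the Supreme Court); then Amari, Ibarra, Nguyen, Ferreira and Adeyemi (Presiding Appellate Judge); then Okafor (Appellate Judge).
Among Amari, Ibarra, Nguyen, Ferreira and Adeyemi, by years on the bench (higher first): Amari and Ibarra (32 years) before Nguyen (26 years) before Ferreira (23 years) before Adeyemi (22 years).
Amari and Ibarra both have date of commission 13 Oct 1998, so the next rule applies.
Among Amari and Ibarra, by date of first judicial appointment (earlier first): Amari (Oct 2, 2000) before Ibarra (May 4, 2003).
So Ibarra takes precedence.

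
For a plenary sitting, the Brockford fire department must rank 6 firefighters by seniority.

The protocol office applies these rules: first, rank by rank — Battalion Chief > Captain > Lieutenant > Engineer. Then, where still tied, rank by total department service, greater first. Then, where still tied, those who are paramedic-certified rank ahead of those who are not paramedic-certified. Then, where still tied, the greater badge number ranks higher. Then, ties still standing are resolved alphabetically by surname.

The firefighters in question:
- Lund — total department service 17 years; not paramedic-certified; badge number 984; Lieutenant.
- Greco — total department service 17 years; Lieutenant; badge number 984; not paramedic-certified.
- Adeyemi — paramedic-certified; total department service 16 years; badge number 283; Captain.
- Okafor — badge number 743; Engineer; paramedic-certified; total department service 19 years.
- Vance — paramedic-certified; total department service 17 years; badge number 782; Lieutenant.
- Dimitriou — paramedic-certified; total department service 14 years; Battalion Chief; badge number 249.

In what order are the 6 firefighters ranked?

Dimitriou, Adeyemi, Vance, Greco, Lund, Okafor

By rank: Dimitriou (Battalion Chief); then Adeyemi (Captain); then Vance, Greco and Lund (Lieutenant); then Okafor (Engineer).
Vance, Greco and Lund all have total department service 17 years, so the next rule applies.
Among Vance, Greco and Lund, paramedic-certified before not paramedic-certified: Vance (paramedic-certified) before Greco and Lund (not paramedic-certified).
Greco and Lund both have badge number 984, so the next rule applies.
Among Greco and Lund, alphabetically by surname: Greco before Lund.
Full order: Dimitriou, Adeyemi, Vance, Greco, Lund, Okafor.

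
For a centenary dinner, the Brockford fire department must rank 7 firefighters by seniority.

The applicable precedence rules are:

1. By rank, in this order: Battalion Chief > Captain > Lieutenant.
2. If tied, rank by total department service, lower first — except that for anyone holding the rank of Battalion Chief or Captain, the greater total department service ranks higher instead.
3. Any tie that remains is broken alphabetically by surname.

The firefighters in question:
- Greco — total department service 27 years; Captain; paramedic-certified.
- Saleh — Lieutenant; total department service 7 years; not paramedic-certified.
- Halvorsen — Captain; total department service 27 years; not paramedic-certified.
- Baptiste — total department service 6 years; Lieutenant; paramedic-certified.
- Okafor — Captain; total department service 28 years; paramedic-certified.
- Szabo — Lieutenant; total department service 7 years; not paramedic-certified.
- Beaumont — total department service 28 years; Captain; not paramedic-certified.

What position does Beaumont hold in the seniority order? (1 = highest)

By rank: Beaumont, Okafor, Greco and Halvorsen (Captain); then Baptiste, Saleh and Szabo (Lieutenant).
Among Beaumont, Okafor, Greco and Halvorsen, by total department service (higher first) (reversed rule for this group): Beaumont and Okafor (28 years) before Greco and Halvorsen (27 years).
Among Beaumont and Okafor, alphabetically by surname: Beaumont before Okafor.
Among Greco and Halvorsen, alphabetically by surname: Greco before Halvorsen.
Among Baptiste, Saleh and Szabo, by total department service (lower first): Baptiste (6 years) before Saleh and Szabo (7 years).
Among Saleh and Szabo, alphabetically by surname: Saleh before Szabo.
Order: Beaumont, Okafor, Greco, Halvorsen, Baptiste, Saleh, Szabo. So position 1.

1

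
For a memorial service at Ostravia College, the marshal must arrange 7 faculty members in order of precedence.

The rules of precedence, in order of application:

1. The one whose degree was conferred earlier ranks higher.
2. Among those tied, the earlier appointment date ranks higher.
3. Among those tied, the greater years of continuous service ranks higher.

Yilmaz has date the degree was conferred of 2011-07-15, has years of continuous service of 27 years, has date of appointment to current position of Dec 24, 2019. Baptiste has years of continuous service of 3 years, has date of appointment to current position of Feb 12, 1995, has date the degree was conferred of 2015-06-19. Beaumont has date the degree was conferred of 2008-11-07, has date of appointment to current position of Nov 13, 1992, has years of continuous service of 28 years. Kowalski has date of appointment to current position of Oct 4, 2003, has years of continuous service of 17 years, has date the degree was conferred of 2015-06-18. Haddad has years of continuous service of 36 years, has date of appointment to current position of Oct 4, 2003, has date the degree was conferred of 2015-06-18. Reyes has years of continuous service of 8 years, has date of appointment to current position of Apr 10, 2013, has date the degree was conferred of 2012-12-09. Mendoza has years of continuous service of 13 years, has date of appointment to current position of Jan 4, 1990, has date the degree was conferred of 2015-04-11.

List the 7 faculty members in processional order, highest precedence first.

Beaumont, Yilmaz, Reyes, Mendoza, Haddad, Kowalski, Baptiste

By date the degree was conferred (earlier first): Beaumont (2008-11-07); then Yilmaz (2011-07-15); then Reyes (2012-12-09); then Mendoza (2015-04-11); then Haddad and Kowalski (both 2015-06-18); then Baptiste (2015-06-19).
Haddad and Kowalski both have date of appointment to current position Oct 4, 2003, so the next rule applies.
Among Haddad and Kowalski, by years of continuous service (higher first): Haddad (36 years) before Kowalski (17 years).
Full order: Beaumont, Yilmaz, Reyes, Mendoza, Haddad, Kowalski, Baptiste.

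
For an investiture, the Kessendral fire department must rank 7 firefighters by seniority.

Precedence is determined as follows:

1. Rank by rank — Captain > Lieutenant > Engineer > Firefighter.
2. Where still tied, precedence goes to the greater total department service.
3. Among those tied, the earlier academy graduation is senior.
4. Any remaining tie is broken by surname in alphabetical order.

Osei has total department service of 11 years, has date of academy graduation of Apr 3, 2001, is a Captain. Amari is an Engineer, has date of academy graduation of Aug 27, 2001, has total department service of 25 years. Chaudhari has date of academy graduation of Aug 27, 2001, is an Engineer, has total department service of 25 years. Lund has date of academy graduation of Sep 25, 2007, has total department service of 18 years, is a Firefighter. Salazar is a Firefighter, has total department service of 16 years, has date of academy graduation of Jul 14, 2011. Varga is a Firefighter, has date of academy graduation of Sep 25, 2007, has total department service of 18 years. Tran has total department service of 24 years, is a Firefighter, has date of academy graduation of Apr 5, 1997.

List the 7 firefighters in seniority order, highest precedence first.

By rank: Osei (Captain); then Amari and Chaudhari (Engineer); then Tran, Lund, Varga and Salazar (Firefighter).
Amari and Chaudhari both have total department service 25 years, so the next rule applies.
Amari and Chaudhari both have date of academy graduation Aug 27, 2001, so the next rule applies.
Among Amari and Chaudhari, alphabetically by surname: Amari before Chaudhari.
Among Tran, Lund, Varga and Salazar, by total department service (higher first): Tran (24 years) before Lund and Varga (18 years) before Salazar (16 years).
Lund and Varga both have date of academy graduation Sep 25, 2007, so the next rule applies.
Among Lund and Varga, alphabetically by surname: Lund before Varga.
Full order: Osei, Amari, Chaudhari, Tran, Lund, Varga, Salazar.

Osei, Amari, Chaudhari, Tran, Lund, Varga, Salazar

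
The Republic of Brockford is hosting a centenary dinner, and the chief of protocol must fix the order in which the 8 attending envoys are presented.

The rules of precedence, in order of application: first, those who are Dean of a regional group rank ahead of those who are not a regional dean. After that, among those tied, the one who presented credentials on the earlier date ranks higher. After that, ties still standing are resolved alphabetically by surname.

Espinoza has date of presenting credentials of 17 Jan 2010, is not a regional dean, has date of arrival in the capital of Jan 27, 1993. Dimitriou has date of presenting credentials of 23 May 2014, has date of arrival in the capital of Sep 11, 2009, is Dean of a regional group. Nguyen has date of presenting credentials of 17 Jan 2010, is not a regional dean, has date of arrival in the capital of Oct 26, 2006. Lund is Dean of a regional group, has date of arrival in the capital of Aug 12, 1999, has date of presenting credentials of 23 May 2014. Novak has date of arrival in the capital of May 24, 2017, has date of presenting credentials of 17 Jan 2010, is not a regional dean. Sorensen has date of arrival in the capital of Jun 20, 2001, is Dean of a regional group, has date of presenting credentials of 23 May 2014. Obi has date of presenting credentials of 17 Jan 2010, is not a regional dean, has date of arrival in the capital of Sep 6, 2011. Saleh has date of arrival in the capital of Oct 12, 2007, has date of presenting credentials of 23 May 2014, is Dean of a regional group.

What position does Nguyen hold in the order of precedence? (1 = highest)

By the first rule: Dimitriou, Lund, Saleh and Sorensen (each Dean of a regional group); then Espinoza, Nguyen, Novak and Obi (each not a regional dean).
Dimitriou, Lund, Saleh and Sorensen all have date of presenting credentials 23 May 2014, so the next rule applies.
Among Dimitriou, Lund, Saleh and Sorensen, alphabetically by surname: Dimitriou before Lund before Saleh before Sorensen.
Espinoza, Nguyen, Novak and Obi all have date of presenting credentials 17 Jan 2010, so the next rule applies.
Among Espinoza, Nguyen, Novak and Obi, alphabetically by surname: Espinoza before Nguyen before Novak before Obi.
Order: Dimitriou, Lund, Saleh, Sorensen, Espinoza, Nguyen, Novak, Obi. So position 6.

6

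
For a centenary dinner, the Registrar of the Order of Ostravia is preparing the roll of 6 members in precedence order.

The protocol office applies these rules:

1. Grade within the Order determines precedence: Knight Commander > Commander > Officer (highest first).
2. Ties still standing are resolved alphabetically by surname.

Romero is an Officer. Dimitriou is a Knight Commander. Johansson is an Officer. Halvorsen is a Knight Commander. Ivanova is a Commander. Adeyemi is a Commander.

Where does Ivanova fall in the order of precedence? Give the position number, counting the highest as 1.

By grade within the Order: Dimitriou and Halvorsen (Knight Commander); then Adeyemi and Ivanova (Commander); then Johansson and Romero (Officer).
Among Dimitriou and Halvorsen, alphabetically by surname: Dimitriou before Halvorsen.
Among Adeyemi and Ivanova, alphabetically by surname: Adeyemi before Ivanova.
Among Johansson and Romero, alphabetically by surname: Johansson before Romero.
Order: Dimitriou, Halvorsen, Adeyemi, Ivanova, Johansson, Romero. So position 4.

4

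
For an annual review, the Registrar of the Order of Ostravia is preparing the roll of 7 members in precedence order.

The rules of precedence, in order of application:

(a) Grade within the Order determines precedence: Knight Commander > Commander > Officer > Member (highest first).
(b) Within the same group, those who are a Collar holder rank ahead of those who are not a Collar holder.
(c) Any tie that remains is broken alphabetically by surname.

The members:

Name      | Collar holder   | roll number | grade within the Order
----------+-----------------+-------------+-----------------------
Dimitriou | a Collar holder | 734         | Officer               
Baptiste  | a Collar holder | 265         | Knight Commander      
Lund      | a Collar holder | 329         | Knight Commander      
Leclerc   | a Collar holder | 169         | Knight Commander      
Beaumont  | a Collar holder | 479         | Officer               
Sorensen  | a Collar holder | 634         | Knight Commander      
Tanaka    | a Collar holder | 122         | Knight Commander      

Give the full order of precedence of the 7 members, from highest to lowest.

Baptiste, Leclerc, Lund, Sorensen, Tanaka, Beaumont, Dimitriou

By grade within the Order: Baptiste, Leclerc, Lund, Sorensen and Tanaka (Knight Commander); then Beaumont and Dimitriou (Officer).
Baptiste, Leclerc, Lund, Sorensen and Tanaka are each a Collar holder, so the next rule applies.
Among Baptiste, Leclerc, Lund, Sorensen and Tanaka, alphabetically by surname: Baptiste before Leclerc before Lund before Sorensen before Tanaka.
Beaumont and Dimitriou are each a Collar holder, so the next rule applies.
Among Beaumont and Dimitriou, alphabetically by surname: Beaumont before Dimitriou.
Full order: Baptiste, Leclerc, Lund, Sorensen, Tanaka, Beaumont, Dimitriou.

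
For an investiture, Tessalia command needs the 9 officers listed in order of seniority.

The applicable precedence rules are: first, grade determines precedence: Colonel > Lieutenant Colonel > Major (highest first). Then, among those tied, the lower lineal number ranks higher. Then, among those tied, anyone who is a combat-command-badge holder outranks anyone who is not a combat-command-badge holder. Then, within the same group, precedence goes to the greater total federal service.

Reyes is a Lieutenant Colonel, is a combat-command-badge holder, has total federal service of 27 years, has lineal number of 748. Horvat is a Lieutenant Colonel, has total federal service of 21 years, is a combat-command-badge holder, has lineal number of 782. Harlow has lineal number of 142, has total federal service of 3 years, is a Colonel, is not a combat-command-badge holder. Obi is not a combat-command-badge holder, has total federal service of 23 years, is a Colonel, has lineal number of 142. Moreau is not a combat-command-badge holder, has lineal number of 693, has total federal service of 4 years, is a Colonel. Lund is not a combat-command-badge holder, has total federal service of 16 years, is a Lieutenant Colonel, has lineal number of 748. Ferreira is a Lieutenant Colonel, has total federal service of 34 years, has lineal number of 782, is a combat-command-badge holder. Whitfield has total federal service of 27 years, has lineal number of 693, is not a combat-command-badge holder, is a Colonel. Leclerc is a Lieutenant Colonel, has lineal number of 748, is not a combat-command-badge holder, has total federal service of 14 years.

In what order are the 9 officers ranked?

Obi, Harlow, Whitfield, Moreau, Reyes, Lund, Leclerc, Ferreira, Horvat

By grade: Obi, Harlow, Whitfield and Moreau (Colonel); then Reyes, Lund, Leclerc, Ferreira and Horvat (Lieutenant Colonel).
Among Obi, Harlow, Whitfield and Moreau, by lineal number (lower first): Obi and Harlow (142) before Whitfield and Moreau (693).
Obi and Harlow are each not a combat-command-badge holder, so the next rule applies.
Among Obi and Harlow, by total federal service (higher first): Obi (23 years) before Harlow (3 years).
Whitfield and Moreau are each not a combat-command-badge holder, so the next rule applies.
Among Whitfield and Moreau, by total federal service (higher first): Whitfield (27 years) before Moreau (4 years).
Among Reyes, Lund, Leclerc, Ferreira and Horvat, by lineal number (lower first): Reyes, Lund and Leclerc (748) before Ferreira and Horvat (782).
Among Reyes, Lund and Leclerc, a combat-command-badge holder before not a combat-command-badge holder: Reyes (a combat-command-badge holder) before Lund and Leclerc (not a combat-command-badge holder).
Among Lund and Leclerc, by total federal service (higher first): Lund (16 years) before Leclerc (14 years).
Ferreira and Horvat are each a combat-command-badge holder, so the next rule applies.
Among Ferreira and Horvat, by total federal service (higher first): Ferreira (34 years) before Horvat (21 years).
Full order: Obi, Harlow, Whitfield, Moreau, Reyes, Lund, Leclerc, Ferreira, Horvat.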